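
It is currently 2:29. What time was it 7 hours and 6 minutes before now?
Starting time: 2:29 = 149 total minutes past 12:00
Subtracting: 7 hours and 6 minutes = 426 minutes
149 - 426 = -277 (negative, add 12 hours = 720) = 443 minutes
= 7 hours and 23 minutes past 12:00 = 7:23

Final answer: 7:23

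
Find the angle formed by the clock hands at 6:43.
Hour hand position: 6 x 30 + 43 x 0.5 = 201.5 degrees
Minute hand position: 43 x 6 = 258 degrees
Difference: |201.5 - 258| = 56.5 degrees
The angle between the hands is 56.5 degrees

Final answer: 56.5 degrees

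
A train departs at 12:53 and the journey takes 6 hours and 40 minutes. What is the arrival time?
Starting time: 12:53
Adding 40 minutes to 53 minutes: 53 + 40 = 93 minutes = 1 hour and 33 minutes
Adding 6 hours: 12 + 6 + 1 (carry) = 19 - 12 = 7
Final time: 7:33

Final answer: 7:33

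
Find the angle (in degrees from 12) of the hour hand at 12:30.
The hour hand moves 30 degrees per hour and 0.5 degrees per minute.
At 12:30: (0) x 30 + 30 x 0.5 = 0 + 15 = 15 degrees

Final answer: 15 degrees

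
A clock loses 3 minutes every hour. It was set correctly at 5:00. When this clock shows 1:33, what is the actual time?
For every 60 true minutes, the faulty clock advances 57 minutes, so 1 faulty-clock minute corresponds to 60/57 true minutes.
From 5:00 to 1:33 on the faulty dial is 513 minutes.
True elapsed: 513 x 60/57 = 540 minutes = 9 hours.
True time: 5:00 + 9 hours = 2:00.

Final answer: 2:00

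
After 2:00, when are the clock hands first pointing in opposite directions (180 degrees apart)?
For hands to be 180 degrees apart: |30H - 5.5t| = 180
With H = 2: t = (30 x 2 + 180)/5.5 = 43.64 or t = (30 x 2 - 180)/5.5 = -21.82
First valid solution (0 < t < 60): t = 43.64 minutes
The hands are opposite at 43.64 minutes past 2:00.

Final answer: 43.64 minutes past 2:00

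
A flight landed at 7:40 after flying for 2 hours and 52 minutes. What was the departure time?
Starting time: 7:40 = 460 total minutes past 12:00
Subtracting: 2 hours and 52 minutes = 172 minutes
460 - 172 = 288 minutes
= 4 hours and 48 minutes past 12:00 = 4:48

Final answer: 4:48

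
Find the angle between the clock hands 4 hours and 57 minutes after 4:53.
First find the time 4 hours and 57 minutes after 4:53.
Total minutes: 4 x 60 + 53 + 4 x 60 + 57 = 590.
590 mod 720 = 590 minutes = 9:50.
Now compute the angle at 9:50:
Hour hand: 9 x 30 + 50 x 0.5 = 295 degrees
Minute hand: 50 x 6 = 300 degrees
Difference: |295 - 300| = 5 degrees
The angle is 5 degrees

Final answer: 5 degrees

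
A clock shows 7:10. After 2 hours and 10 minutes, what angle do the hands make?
First find the time 2 hours and 10 minutes after 7:10.
Total minutes: 7 x 60 + 10 + 2 x 60 + 10 = 560.
560 mod 720 = 560 minutes = 9:20.
Now compute the angle at 9:20:
Hour hand: 9 x 30 + 20 x 0.5 = 280 degrees
Minute hand: 20 x 6 = 120 degrees
Difference: |280 - 120| = 160 degrees
The angle is 160 degrees

Final answer: 160 degrees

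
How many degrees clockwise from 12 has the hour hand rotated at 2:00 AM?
The hour hand moves 30 degrees per hour and 0.5 degrees per minute.
At 2:00: (2) x 30 + 0 x 0.5 = 60 + 0 = 60 degrees

Final answer: 60 degrees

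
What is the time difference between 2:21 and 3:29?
From 2:21 to 3:29:
(3 x 60 + 29) - (2 x 60 + 21) = 209 - 141 = 68 minutes
= 1 hour and 8 minutes

Final answer: 1 hour and 8 minutes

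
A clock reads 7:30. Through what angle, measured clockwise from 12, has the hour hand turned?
The hour hand moves 30 degrees per hour and 0.5 degrees per minute.
At 7:30: (7) x 30 + 30 x 0.5 = 210 + 15 = 225 degrees

Final answer: 225 degrees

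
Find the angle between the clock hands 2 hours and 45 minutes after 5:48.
First find the time 2 hours and 45 minutes after 5:48.
Total minutes: 5 x 60 + 48 + 2 x 60 + 45 = 513.
513 mod 720 = 513 minutes = 8:33.
Now compute the angle at 8:33:
Hour hand: 8 x 30 + 33 x 0.5 = 256.5 degrees
Minute hand: 33 x 6 = 198 degrees
Difference: |256.5 - 198| = 58.5 degrees
The angle is 58.5 degrees

Final answer: 58.5 degrees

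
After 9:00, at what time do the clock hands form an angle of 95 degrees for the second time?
At t minutes past 9:00, the hour hand is at 30 x 9 + 0.5t degrees and the minute hand is at 6t degrees.
The smaller angle between them is 95 degrees when |30H - 5.5t| = 95 or |30H - 5.5t| = 265.
With H = 9, solve 30 x 9 - 5.5t = +/- target for each target:
  t = (30 x 9 - 95) / 5.5 = 31.82
  t = (30 x 9 + 95) / 5.5 = 66.36 (outside (0, 60))
  t = (30 x 9 - 265) / 5.5 = 0.91
  t = (30 x 9 + 265) / 5.5 = 97.27 (outside (0, 60))
Valid solutions in (0, 60): {0.91, 31.82} minutes.
The second occurrence is t = 31.82 minutes.
The hands form a 95-degree angle at 31.82 minutes past 9:00.

Final answer: 31.82 minutes past 9:00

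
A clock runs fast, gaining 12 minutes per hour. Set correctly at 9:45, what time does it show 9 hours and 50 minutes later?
For every 60 true minutes, the faulty clock advances 60 + 12 = 72 minutes.
True elapsed: 9 hours and 50 minutes = 590 minutes.
Faulty clock advances: 590 x 72/60 = 708 minutes (drift: 118 minutes ahead).
Shown time: 9:45 + 708 minutes = 9:33.

Final answer: 9:33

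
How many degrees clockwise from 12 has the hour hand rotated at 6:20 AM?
The hour hand moves 30 degrees per hour and 0.5 degrees per minute.
At 6:20: (6) x 30 + 20 x 0.5 = 180 + 10 = 190 degrees

Final answer: 190 degrees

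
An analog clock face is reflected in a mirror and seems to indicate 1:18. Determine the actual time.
Reflection across the vertical (12-6) axis maps a hand at angle A degrees to (360 - A) degrees, which sends a reading of T minutes past 12:00 to (720 - T) minutes past 12:00.
Mirror reads 1:18 = 78 minutes past 12:00.
Actual time: (720 - 78) mod 720 = 642 minutes = 10:42.

Final answer: 10:42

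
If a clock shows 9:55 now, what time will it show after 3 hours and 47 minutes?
Starting time: 9:55
Adding 47 minutes to 55 minutes: 55 + 47 = 102 minutes = 1 hour and 42 minutes
Adding 3 hours: 9 + 3 + 1 (carry) = 13 - 12 = 1
Final time: 1:42

Final answer: 1:42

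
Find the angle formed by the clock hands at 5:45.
Hour hand position: 5 x 30 + 45 x 0.5 = 172.5 degrees
Minute hand position: 45 x 6 = 270 degrees
Difference: |172.5 - 270| = 97.5 degrees
The angle between the hands is 97.5 degrees

Final answer: 97.5 degrees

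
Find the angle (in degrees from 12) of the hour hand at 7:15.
The hour hand moves 30 degrees per hour and 0.5 degrees per minute.
At 7:15: (7) x 30 + 15 x 0.5 = 210 + 7.5 = 217.5 degrees

Final answer: 217.5 degrees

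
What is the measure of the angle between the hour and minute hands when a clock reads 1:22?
Hour hand position: 1 x 30 + 22 x 0.5 = 41 degrees
Minute hand position: 22 x 6 = 132 degrees
Difference: |41 - 132| = 91 degrees
The angle between the hands is 91 degrees

Final answer: 91 degrees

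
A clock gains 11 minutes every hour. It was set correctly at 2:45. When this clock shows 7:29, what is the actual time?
For every 60 true minutes, the faulty clock advances 71 minutes, so 1 faulty-clock minute corresponds to 60/71 true minutes.
From 2:45 to 7:29 on the faulty dial is 284 minutes.
True elapsed: 284 x 60/71 = 240 minutes = 4 hours.
True time: 2:45 + 4 hours = 6:45.

Final answer: 6:45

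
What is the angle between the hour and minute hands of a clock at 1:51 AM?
Hour hand position: 1 x 30 + 51 x 0.5 = 55.5 degrees
Minute hand position: 51 x 6 = 306 degrees
Difference: |55.5 - 306| = 250.5 degrees
Since 250.5 > 180, the smaller angle is 360 - 250.5 = 109.5 degrees

Final answer: 109.5 degrees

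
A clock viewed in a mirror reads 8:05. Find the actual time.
Reflection across the vertical (12-6) axis maps a hand at angle A degrees to (360 - A) degrees, which sends a reading of T minutes past 12:00 to (720 - T) minutes past 12:00.
Mirror reads 8:05 = 485 minutes past 12:00.
Actual time: (720 - 485) mod 720 = 235 minutes = 3:55.

Final answer: 3:55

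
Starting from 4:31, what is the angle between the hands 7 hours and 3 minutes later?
First find the time 7 hours and 3 minutes after 4:31.
Total minutes: 4 x 60 + 31 + 7 x 60 + 3 = 694.
694 mod 720 = 694 minutes = 11:34.
Now compute the angle at 11:34:
Hour hand: 11 x 30 + 34 x 0.5 = 347 degrees
Minute hand: 34 x 6 = 204 degrees
Difference: |347 - 204| = 143 degrees
The angle is 143 degrees

Final answer: 143 degrees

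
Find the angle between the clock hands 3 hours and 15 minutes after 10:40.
First find the time 3 hours and 15 minutes after 10:40.
Total minutes: 10 x 60 + 40 + 3 x 60 + 15 = 835.
835 mod 720 = 115 minutes = 1:55.
Now compute the angle at 1:55:
Hour hand: 1 x 30 + 55 x 0.5 = 57.5 degrees
Minute hand: 55 x 6 = 330 degrees
Difference: |57.5 - 330| = 272.5 degrees
Smaller angle: 360 - 272.5 = 87.5 degrees

Final answer: 87.5 degrees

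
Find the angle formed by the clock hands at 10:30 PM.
Hour hand position: 10 x 30 + 30 x 0.5 = 315 degrees
Minute hand position: 30 x 6 = 180 degrees
Difference: |315 - 180| = 135 degrees
The angle between the hands is 135 degrees

Final answer: 135 degrees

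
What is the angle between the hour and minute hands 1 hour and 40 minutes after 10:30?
First find the time 1 hour and 40 minutes after 10:30.
Total minutes: 10 x 60 + 30 + 1 x 60 + 40 = 730.
730 mod 720 = 10 minutes = 12:10.
Now compute the angle at 12:10:
Hour hand: 0 x 30 + 10 x 0.5 = 5 degrees
Minute hand: 10 x 6 = 60 degrees
Difference: |5 - 60| = 55 degrees
The angle is 55 degrees

Final answer: 55 degrees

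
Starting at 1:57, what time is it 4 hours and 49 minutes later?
Starting time: 1:57
Adding 49 minutes to 57 minutes: 57 + 49 = 106 minutes = 1 hour and 46 minutes
Adding 4 hours: 1 + 4 + 1 (carry) = 6
Final time: 6:46

Final answer: 6:46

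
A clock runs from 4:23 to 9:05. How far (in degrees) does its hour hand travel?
The hour hand moves 0.5 degrees per minute.
Time elapsed: 9:05 - 4:23 = 282 minutes
Angular displacement: 282 x 0.5 = 141 degrees

Final answer: 141 degrees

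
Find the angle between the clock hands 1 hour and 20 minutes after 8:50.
First find the time 1 hour and 20 minutes after 8:50.
Total minutes: 8 x 60 + 50 + 1 x 60 + 20 = 610.
610 mod 720 = 610 minutes = 10:10.
Now compute the angle at 10:10:
Hour hand: 10 x 30 + 10 x 0.5 = 305 degrees
Minute hand: 10 x 6 = 60 degrees
Difference: |305 - 60| = 245 degrees
Smaller angle: 360 - 245 = 115 degrees

Final answer: 115 degrees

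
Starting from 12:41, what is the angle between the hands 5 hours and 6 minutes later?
First find the time 5 hours and 6 minutes after 12:41.
Total minutes: 12 x 60 + 41 + 5 x 60 + 6 = 1067.
1067 mod 720 = 347 minutes = 5:47.
Now compute the angle at 5:47:
Hour hand: 5 x 30 + 47 x 0.5 = 173.5 degrees
Minute hand: 47 x 6 = 282 degrees
Difference: |173.5 - 282| = 108.5 degrees
The angle is 108.5 degrees

Final answer: 108.5 degrees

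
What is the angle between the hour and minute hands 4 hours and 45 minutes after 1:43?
First find the time 4 hours and 45 minutes after 1:43.
Total minutes: 1 x 60 + 43 + 4 x 60 + 45 = 388.
388 mod 720 = 388 minutes = 6:28.
Now compute the angle at 6:28:
Hour hand: 6 x 30 + 28 x 0.5 = 194 degrees
Minute hand: 28 x 6 = 168 degrees
Difference: |194 - 168| = 26 degrees
The angle is 26 degrees

Final answer: 26 degrees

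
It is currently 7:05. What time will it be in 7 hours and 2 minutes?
Starting time: 7:05
Adding 2 minutes to 5 minutes: 5 + 2 = 7 minutes
Adding 7 hours: 7 + 7 = 14 - 12 = 2
Final time: 2:07

Final answer: 2:07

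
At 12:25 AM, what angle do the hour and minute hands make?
Hour hand position: 0 x 30 + 25 x 0.5 = 12.5 degrees
Minute hand position: 25 x 6 = 150 degrees
Difference: |12.5 - 150| = 137.5 degrees
The angle between the hands is 137.5 degrees

Final answer: 137.5 degrees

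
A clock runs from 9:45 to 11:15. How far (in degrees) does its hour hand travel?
The hour hand moves 0.5 degrees per minute.
Time elapsed: 11:15 - 9:45 = 90 minutes
Angular displacement: 90 x 0.5 = 45 degrees

Final answer: 45 degrees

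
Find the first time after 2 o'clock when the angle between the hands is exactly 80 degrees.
At t minutes past 2:00, the hour hand is at 30 x 2 + 0.5t degrees and the minute hand is at 6t degrees.
The smaller angle between them is 80 degrees when |30H - 5.5t| = 80 or |30H - 5.5t| = 280.
With H = 2, solve 30 x 2 - 5.5t = +/- target for each target:
  t = (30 x 2 - 80) / 5.5 = -3.64 (outside (0, 60))
  t = (30 x 2 + 80) / 5.5 = 25.45
  t = (30 x 2 - 280) / 5.5 = -40 (outside (0, 60))
  t = (30 x 2 + 280) / 5.5 = 61.82 (outside (0, 60))
Valid solutions in (0, 60): {25.45} minutes.
The first occurrence is t = 25.45 minutes.
The hands form a 80-degree angle at 25.45 minutes past 2:00.

Final answer: 25.45 minutes past 2:00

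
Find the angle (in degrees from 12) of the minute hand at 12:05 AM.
The minute hand moves 6 degrees per minute.
At 12:05: 5 x 6 = 30 degrees

Final answer: 30 degrees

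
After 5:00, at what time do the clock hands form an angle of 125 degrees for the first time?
At t minutes past 5:00, the hour hand is at 30 x 5 + 0.5t degrees and the minute hand is at 6t degrees.
The smaller angle between them is 125 degrees when |30H - 5.5t| = 125 or |30H - 5.5t| = 235.
With H = 5, solve 30 x 5 - 5.5t = +/- target for each target:
  t = (30 x 5 - 125) / 5.5 = 4.55
  t = (30 x 5 + 125) / 5.5 = 50
  t = (30 x 5 - 235) / 5.5 = -15.45 (outside (0, 60))
  t = (30 x 5 + 235) / 5.5 = 70 (outside (0, 60))
Valid solutions in (0, 60): {4.55, 50} minutes.
The first occurrence is t = 4.55 minutes.
The hands form a 125-degree angle at 4.55 minutes past 5:00.

Final answer: 4.55 minutes past 5:00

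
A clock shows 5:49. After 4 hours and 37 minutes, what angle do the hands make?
First find the time 4 hours and 37 minutes after 5:49.
Total minutes: 5 x 60 + 49 + 4 x 60 + 37 = 626.
626 mod 720 = 626 minutes = 10:26.
Now compute the angle at 10:26:
Hour hand: 10 x 30 + 26 x 0.5 = 313 degrees
Minute hand: 26 x 6 = 156 degrees
Difference: |313 - 156| = 157 degrees
The angle is 157 degrees

Final answer: 157 degrees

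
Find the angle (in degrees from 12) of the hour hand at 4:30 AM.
The hour hand moves 30 degrees per hour and 0.5 degrees per minute.
At 4:30: (4) x 30 + 30 x 0.5 = 120 + 15 = 135 degrees

Final answer: 135 degrees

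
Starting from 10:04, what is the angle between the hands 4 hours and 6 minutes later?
First find the time 4 hours and 6 minutes after 10:04.
Total minutes: 10 x 60 + 4 + 4 x 60 + 6 = 850.
850 mod 720 = 130 minutes = 2:10.
Now compute the angle at 2:10:
Hour hand: 2 x 30 + 10 x 0.5 = 65 degrees
Minute hand: 10 x 6 = 60 degrees
Difference: |65 - 60| = 5 degrees
The angle is 5 degrees

Final answer: 5 degrees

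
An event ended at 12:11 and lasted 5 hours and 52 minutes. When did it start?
Starting time: 12:11 = 11 total minutes past 12:00
Subtracting: 5 hours and 52 minutes = 352 minutes
11 - 352 = -341 (negative, add 12 hours = 720) = 379 minutes
= 6 hours and 19 minutes past 12:00 = 6:19

Final answer: 6:19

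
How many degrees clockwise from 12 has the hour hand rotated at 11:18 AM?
The hour hand moves 30 degrees per hour and 0.5 degrees per minute.
At 11:18: (11) x 30 + 18 x 0.5 = 330 + 9 = 339 degrees

Final answer: 339 degrees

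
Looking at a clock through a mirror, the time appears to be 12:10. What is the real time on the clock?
Reflection across the vertical (12-6) axis maps a hand at angle A degrees to (360 - A) degrees, which sends a reading of T minutes past 12:00 to (720 - T) minutes past 12:00.
Mirror reads 12:10 = 10 minutes past 12:00.
Actual time: (720 - 10) mod 720 = 710 minutes = 11:50.

Final answer: 11:50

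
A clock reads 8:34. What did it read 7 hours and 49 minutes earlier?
Starting time: 8:34 = 514 total minutes past 12:00
Subtracting: 7 hours and 49 minutes = 469 minutes
514 - 469 = 45 minutes
= 45 minutes past 12:00 = 12:45

Final answer: 12:45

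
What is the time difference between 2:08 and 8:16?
From 2:08 to 8:16:
(8 x 60 + 16) - (2 x 60 + 8) = 496 - 128 = 368 minutes
= 6 hours and 8 minutes

Final answer: 6 hours and 8 minutes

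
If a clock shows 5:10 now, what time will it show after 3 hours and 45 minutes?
Starting time: 5:10
Adding 45 minutes to 10 minutes: 10 + 45 = 55 minutes
Adding 3 hours: 5 + 3 = 8
Final time: 8:55

Final answer: 8:55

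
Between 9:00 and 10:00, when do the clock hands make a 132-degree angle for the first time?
At t minutes past 9:00, the hour hand is at 30 x 9 + 0.5t degrees and the minute hand is at 6t degrees.
The smaller angle between them is 132 degrees when |30H - 5.5t| = 132 or |30H - 5.5t| = 228.
With H = 9, solve 30 x 9 - 5.5t = +/- target for each target:
  t = (30 x 9 - 132) / 5.5 = 25.09
  t = (30 x 9 + 132) / 5.5 = 73.09 (outside (0, 60))
  t = (30 x 9 - 228) / 5.5 = 7.64
  t = (30 x 9 + 228) / 5.5 = 90.55 (outside (0, 60))
Valid solutions in (0, 60): {7.64, 25.09} minutes.
The first occurrence is t = 7.64 minutes.
The hands form a 132-degree angle at 7.64 minutes past 9:00.

Final answer: 7.64 minutes past 9:00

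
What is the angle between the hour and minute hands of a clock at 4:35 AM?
Hour hand position: 4 x 30 + 35 x 0.5 = 137.5 degrees
Minute hand position: 35 x 6 = 210 degrees
Difference: |137.5 - 210| = 72.5 degrees
The angle between the hands is 72.5 degrees

Final answer: 72.5 degrees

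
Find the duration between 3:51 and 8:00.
From 3:51 to 8:00:
(8 x 60 + 0) - (3 x 60 + 51) = 480 - 231 = 249 minutes
= 4 hours and 9 minutes

Final answer: 4 hours and 9 minutes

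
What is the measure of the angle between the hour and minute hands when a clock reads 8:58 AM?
Hour hand position: 8 x 30 + 58 x 0.5 = 269 degrees
Minute hand position: 58 x 6 = 348 degrees
Difference: |269 - 348| = 79 degrees
The angle between the hands is 79 degrees

Final answer: 79 degrees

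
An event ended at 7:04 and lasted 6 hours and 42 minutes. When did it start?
Starting time: 7:04 = 424 total minutes past 12:00
Subtracting: 6 hours and 42 minutes = 402 minutes
424 - 402 = 22 minutes
= 22 minutes past 12:00 = 12:22

Final answer: 12:22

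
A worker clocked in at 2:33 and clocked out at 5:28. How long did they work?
From 2:33 to 5:28:
(5 x 60 + 28) - (2 x 60 + 33) = 328 - 153 = 175 minutes
= 2 hours and 55 minutes

Final answer: 2 hours and 55 minutes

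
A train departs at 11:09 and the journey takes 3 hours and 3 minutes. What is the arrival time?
Starting time: 11:09
Adding 3 minutes to 9 minutes: 9 + 3 = 12 minutes
Adding 3 hours: 11 + 3 = 14 - 12 = 2
Final time: 2:12

Final answer: 2:12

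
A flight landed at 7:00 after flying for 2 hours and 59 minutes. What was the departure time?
Starting time: 7:00 = 420 total minutes past 12:00
Subtracting: 2 hours and 59 minutes = 179 minutes
420 - 179 = 241 minutes
= 4 hours and 1 minute past 12:00 = 4:01

Final answer: 4:01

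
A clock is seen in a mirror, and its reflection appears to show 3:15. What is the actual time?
Reflection across the vertical (12-6) axis maps a hand at angle A degrees to (360 - A) degrees, which sends a reading of T minutes past 12:00 to (720 - T) minutes past 12:00.
Mirror reads 3:15 = 195 minutes past 12:00.
Actual time: (720 - 195) mod 720 = 525 minutes = 8:45.

Final answer: 8:45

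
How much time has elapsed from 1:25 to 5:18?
From 1:25 to 5:18:
(5 x 60 + 18) - (1 x 60 + 25) = 318 - 85 = 233 minutes
= 3 hours and 53 minutes

Final answer: 3 hours and 53 minutes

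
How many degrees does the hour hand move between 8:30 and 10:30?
The hour hand moves 0.5 degrees per minute.
Time elapsed: 10:30 - 8:30 = 120 minutes
Angular displacement: 120 x 0.5 = 60 degrees

Final answer: 60 degrees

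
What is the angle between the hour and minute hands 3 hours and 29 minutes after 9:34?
First find the time 3 hours and 29 minutes after 9:34.
Total minutes: 9 x 60 + 34 + 3 x 60 + 29 = 783.
783 mod 720 = 63 minutes = 1:03.
Now compute the angle at 1:03:
Hour hand: 1 x 30 + 3 x 0.5 = 31.5 degrees
Minute hand: 3 x 6 = 18 degrees
Difference: |31.5 - 18| = 13.5 degrees
The angle is 13.5 degrees

Final answer: 13.5 degrees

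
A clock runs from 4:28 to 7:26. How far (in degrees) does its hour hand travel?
The hour hand moves 0.5 degrees per minute.
Time elapsed: 7:26 - 4:28 = 178 minutes
Angular displacement: 178 x 0.5 = 89 degrees

Final answer: 89 degrees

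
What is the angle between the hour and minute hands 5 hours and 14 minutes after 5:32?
First find the time 5 hours and 14 minutes after 5:32.
Total minutes: 5 x 60 + 32 + 5 x 60 + 14 = 646.
646 mod 720 = 646 minutes = 10:46.
Now compute the angle at 10:46:
Hour hand: 10 x 30 + 46 x 0.5 = 323 degrees
Minute hand: 46 x 6 = 276 degrees
Difference: |323 - 276| = 47 degrees
The angle is 47 degrees

Final answer: 47 degrees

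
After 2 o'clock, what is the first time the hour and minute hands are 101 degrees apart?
At t minutes past 2:00, the hour hand is at 30 x 2 + 0.5t degrees and the minute hand is at 6t degrees.
The smaller angle between them is 101 degrees when |30H - 5.5t| = 101 or |30H - 5.5t| = 259.
With H = 2, solve 30 x 2 - 5.5t = +/- target for each target:
  t = (30 x 2 - 101) / 5.5 = -7.45 (outside (0, 60))
  t = (30 x 2 + 101) / 5.5 = 29.27
  t = (30 x 2 - 259) / 5.5 = -36.18 (outside (0, 60))
  t = (30 x 2 + 259) / 5.5 = 58
Valid solutions in (0, 60): {29.27, 58} minutes.
The first occurrence is t = 29.27 minutes.
The hands form a 101-degree angle at 29.27 minutes past 2:00.

Final answer: 29.27 minutes past 2:00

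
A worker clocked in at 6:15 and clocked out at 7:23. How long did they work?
From 6:15 to 7:23:
(7 x 60 + 23) - (6 x 60 + 15) = 443 - 375 = 68 minutes
= 1 hour and 8 minutes

Final answer: 1 hour and 8 minutes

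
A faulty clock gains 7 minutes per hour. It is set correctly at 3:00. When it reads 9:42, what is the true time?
For every 60 true minutes, the faulty clock advances 67 minutes, so 1 faulty-clock minute corresponds to 60/67 true minutes.
From 3:00 to 9:42 on the faulty dial is 402 minutes.
True elapsed: 402 x 60/67 = 360 minutes = 6 hours.
True time: 3:00 + 6 hours = 9:00.

Final answer: 9:00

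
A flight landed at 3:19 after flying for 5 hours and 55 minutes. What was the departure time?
Starting time: 3:19 = 199 total minutes past 12:00
Subtracting: 5 hours and 55 minutes = 355 minutes
199 - 355 = -156 (negative, add 12 hours = 720) = 564 minutes
= 9 hours and 24 minutes past 12:00 = 9:24

Final answer: 9:24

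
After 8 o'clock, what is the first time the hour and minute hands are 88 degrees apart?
At t minutes past 8:00, the hour hand is at 30 x 8 + 0.5t degrees and the minute hand is at 6t degrees.
The smaller angle between them is 88 degrees when |30H - 5.5t| = 88 or |30H - 5.5t| = 272.
With H = 8, solve 30 x 8 - 5.5t = +/- target for each target:
  t = (30 x 8 - 88) / 5.5 = 27.64
  t = (30 x 8 + 88) / 5.5 = 59.64
  t = (30 x 8 - 272) / 5.5 = -5.82 (outside (0, 60))
  t = (30 x 8 + 272) / 5.5 = 93.09 (outside (0, 60))
Valid solutions in (0, 60): {27.64, 59.64} minutes.
The first occurrence is t = 27.64 minutes.
The hands form a 88-degree angle at 27.64 minutes past 8:00.

Final answer: 27.64 minutes past 8:00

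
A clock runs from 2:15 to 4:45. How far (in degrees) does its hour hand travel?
The hour hand moves 0.5 degrees per minute.
Time elapsed: 4:45 - 2:15 = 150 minutes
Angular displacement: 150 x 0.5 = 75 degrees

Final answer: 75 degrees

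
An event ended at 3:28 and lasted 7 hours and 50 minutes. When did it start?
Starting time: 3:28 = 208 total minutes past 12:00
Subtracting: 7 hours and 50 minutes = 470 minutes
208 - 470 = -262 (negative, add 12 hours = 720) = 458 minutes
= 7 hours and 38 minutes past 12:00 = 7:38

Final answer: 7:38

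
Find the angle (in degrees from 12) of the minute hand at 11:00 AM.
The minute hand moves 6 degrees per minute.
At 11:00: 0 x 6 = 0 degrees

Final answer: 0 degrees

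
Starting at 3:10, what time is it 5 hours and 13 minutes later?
Starting time: 3:10
Adding 13 minutes to 10 minutes: 10 + 13 = 23 minutes
Adding 5 hours: 3 + 5 = 8
Final time: 8:23

Final answer: 8:23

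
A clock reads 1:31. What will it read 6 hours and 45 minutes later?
Starting time: 1:31
Adding 45 minutes to 31 minutes: 31 + 45 = 76 minutes = 1 hour and 16 minutes
Adding 6 hours: 1 + 6 + 1 (carry) = 8
Final time: 8:16

Final answer: 8:16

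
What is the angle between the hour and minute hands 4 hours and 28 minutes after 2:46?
First find the time 4 hours and 28 minutes after 2:46.
Total minutes: 2 x 60 + 46 + 4 x 60 + 28 = 434.
434 mod 720 = 434 minutes = 7:14.
Now compute the angle at 7:14:
Hour hand: 7 x 30 + 14 x 0.5 = 217 degrees
Minute hand: 14 x 6 = 84 degrees
Difference: |217 - 84| = 133 degrees
The angle is 133 degrees

Final answer: 133 degrees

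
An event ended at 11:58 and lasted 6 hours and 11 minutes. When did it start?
Starting time: 11:58 = 718 total minutes past 12:00
Subtracting: 6 hours and 11 minutes = 371 minutes
718 - 371 = 347 minutes
= 5 hours and 47 minutes past 12:00 = 5:47

Final answer: 5:47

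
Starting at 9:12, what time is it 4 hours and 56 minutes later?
Starting time: 9:12
Adding 56 minutes to 12 minutes: 12 + 56 = 68 minutes = 1 hour and 8 minutes
Adding 4 hours: 9 + 4 + 1 (carry) = 14 - 12 = 2
Final time: 2:08

Final answer: 2:08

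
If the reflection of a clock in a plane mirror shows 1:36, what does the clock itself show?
Reflection across the vertical (12-6) axis maps a hand at angle A degrees to (360 - A) degrees, which sends a reading of T minutes past 12:00 to (720 - T) minutes past 12:00.
Mirror reads 1:36 = 96 minutes past 12:00.
Actual time: (720 - 96) mod 720 = 624 minutes = 10:24.

Final answer: 10:24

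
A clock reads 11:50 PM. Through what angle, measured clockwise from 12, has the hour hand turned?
The hour hand moves 30 degrees per hour and 0.5 degrees per minute.
At 11:50: (11) x 30 + 50 x 0.5 = 330 + 25 = 355 degrees

Final answer: 355 degrees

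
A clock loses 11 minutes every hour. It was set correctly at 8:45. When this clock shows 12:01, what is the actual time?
For every 60 true minutes, the faulty clock advances 49 minutes, so 1 faulty-clock minute corresponds to 60/49 true minutes.
From 8:45 to 12:01 on the faulty dial is 196 minutes.
True elapsed: 196 x 60/49 = 240 minutes = 4 hours.
True time: 8:45 + 4 hours = 12:45.

Final answer: 12:45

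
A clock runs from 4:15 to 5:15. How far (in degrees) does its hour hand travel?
The hour hand moves 0.5 degrees per minute.
Time elapsed: 5:15 - 4:15 = 60 minutes
Angular displacement: 60 x 0.5 = 30 degrees

Final answer: 30 degrees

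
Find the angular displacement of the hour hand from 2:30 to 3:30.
The hour hand moves 0.5 degrees per minute.
Time elapsed: 3:30 - 2:30 = 60 minutes
Angular displacement: 60 x 0.5 = 30 degrees

Final answer: 30 degrees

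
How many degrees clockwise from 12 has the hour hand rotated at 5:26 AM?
The hour hand moves 30 degrees per hour and 0.5 degrees per minute.
At 5:26: (5) x 30 + 26 x 0.5 = 150 + 13 = 163 degrees

Final answer: 163 degrees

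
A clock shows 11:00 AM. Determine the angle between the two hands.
Hour hand position: 11 x 30 + 0 x 0.5 = 330 degrees
Minute hand position: 0 x 6 = 0 degrees
Difference: |330 - 0| = 330 degrees
Since 330 > 180, the smaller angle is 360 - 330 = 30 degrees

Final answer: 30 degrees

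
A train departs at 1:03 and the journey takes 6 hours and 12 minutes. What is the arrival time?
Starting time: 1:03
Adding 12 minutes to 3 minutes: 3 + 12 = 15 minutes
Adding 6 hours: 1 + 6 = 7
Final time: 7:15

Final answer: 7:15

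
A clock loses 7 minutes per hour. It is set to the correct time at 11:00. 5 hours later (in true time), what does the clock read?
For every 60 true minutes, the faulty clock advances 60 - 7 = 53 minutes.
True elapsed: 5 hours = 300 minutes.
Faulty clock advances: 300 x 53/60 = 265 minutes (drift: 35 minutes behind).
Shown time: 11:00 + 265 minutes = 3:25.

Final answer: 3:25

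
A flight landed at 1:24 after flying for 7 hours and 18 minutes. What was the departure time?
Starting time: 1:24 = 84 total minutes past 12:00
Subtracting: 7 hours and 18 minutes = 438 minutes
84 - 438 = -354 (negative, add 12 hours = 720) = 366 minutes
= 6 hours and 6 minutes past 12:00 = 6:06

Final answer: 6:06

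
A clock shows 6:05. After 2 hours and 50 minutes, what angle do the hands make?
First find the time 2 hours and 50 minutes after 6:05.
Total minutes: 6 x 60 + 5 + 2 x 60 + 50 = 535.
535 mod 720 = 535 minutes = 8:55.
Now compute the angle at 8:55:
Hour hand: 8 x 30 + 55 x 0.5 = 267.5 degrees
Minute hand: 55 x 6 = 330 degrees
Difference: |267.5 - 330| = 62.5 degrees
The angle is 62.5 degrees

Final answer: 62.5 degrees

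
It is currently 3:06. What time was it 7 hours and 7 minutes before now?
Starting time: 3:06 = 186 total minutes past 12:00
Subtracting: 7 hours and 7 minutes = 427 minutes
186 - 427 = -241 (negative, add 12 hours = 720) = 479 minutes
= 7 hours and 59 minutes past 12:00 = 7:59

Final answer: 7:59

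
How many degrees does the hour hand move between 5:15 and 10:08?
The hour hand moves 0.5 degrees per minute.
Time elapsed: 10:08 - 5:15 = 293 minutes
Angular displacement: 293 x 0.5 = 146.5 degrees

Final answer: 146.5 degrees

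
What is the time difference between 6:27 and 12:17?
From 6:27 to 12:17:
(12 x 60 + 17) - (6 x 60 + 27) = 737 - 387 = 350 minutes
= 5 hours and 50 minutes

Final answer: 5 hours and 50 minutes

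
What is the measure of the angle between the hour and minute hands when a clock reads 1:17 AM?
Hour hand position: 1 x 30 + 17 x 0.5 = 38.5 degrees
Minute hand position: 17 x 6 = 102 degrees
Difference: |38.5 - 102| = 63.5 degrees
The angle between the hands is 63.5 degrees

Final answer: 63.5 degrees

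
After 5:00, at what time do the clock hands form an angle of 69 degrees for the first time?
At t minutes past 5:00, the hour hand is at 30 x 5 + 0.5t degrees and the minute hand is at 6t degrees.
The smaller angle between them is 69 degrees when |30H - 5.5t| = 69 or |30H - 5.5t| = 291.
With H = 5, solve 30 x 5 - 5.5t = +/- target for each target:
  t = (30 x 5 - 69) / 5.5 = 14.73
  t = (30 x 5 + 69) / 5.5 = 39.82
  t = (30 x 5 - 291) / 5.5 = -25.64 (outside (0, 60))
  t = (30 x 5 + 291) / 5.5 = 80.18 (outside (0, 60))
Valid solutions in (0, 60): {14.73, 39.82} minutes.
The first occurrence is t = 14.73 minutes.
The hands form a 69-degree angle at 14.73 minutes past 5:00.

Final answer: 14.73 minutes past 5:00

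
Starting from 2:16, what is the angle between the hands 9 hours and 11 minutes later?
First find the time 9 hours and 11 minutes after 2:16.
Total minutes: 2 x 60 + 16 + 9 x 60 + 11 = 687.
687 mod 720 = 687 minutes = 11:27.
Now compute the angle at 11:27:
Hour hand: 11 x 30 + 27 x 0.5 = 343.5 degrees
Minute hand: 27 x 6 = 162 degrees
Difference: |343.5 - 162| = 181.5 degrees
Smaller angle: 360 - 181.5 = 178.5 degrees

Final answer: 178.5 degrees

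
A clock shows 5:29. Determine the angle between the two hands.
Hour hand position: 5 x 30 + 29 x 0.5 = 164.5 degrees
Minute hand position: 29 x 6 = 174 degrees
Difference: |164.5 - 174| = 9.5 degrees
The angle between the hands is 9.5 degrees

Final answer: 9.5 degrees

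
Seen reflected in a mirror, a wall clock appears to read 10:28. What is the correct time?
Reflection across the vertical (12-6) axis maps a hand at angle A degrees to (360 - A) degrees, which sends a reading of T minutes past 12:00 to (720 - T) minutes past 12:00.
Mirror reads 10:28 = 628 minutes past 12:00.
Actual time: (720 - 628) mod 720 = 92 minutes = 1:32.

Final answer: 1:32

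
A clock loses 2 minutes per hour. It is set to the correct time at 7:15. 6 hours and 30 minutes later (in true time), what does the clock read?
For every 60 true minutes, the faulty clock advances 60 - 2 = 58 minutes.
True elapsed: 6 hours and 30 minutes = 390 minutes.
Faulty clock advances: 390 x 58/60 = 377 minutes (drift: 13 minutes behind).
Shown time: 7:15 + 377 minutes = 1:32.

Final answer: 1:32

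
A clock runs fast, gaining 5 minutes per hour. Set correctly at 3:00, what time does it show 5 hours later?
For every 60 true minutes, the faulty clock advances 60 + 5 = 65 minutes.
True elapsed: 5 hours = 300 minutes.
Faulty clock advances: 300 x 65/60 = 325 minutes (drift: 25 minutes ahead).
Shown time: 3:00 + 325 minutes = 8:25.

Final answer: 8:25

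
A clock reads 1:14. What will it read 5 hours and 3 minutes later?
Starting time: 1:14
Adding 3 minutes to 14 minutes: 14 + 3 = 17 minutes
Adding 5 hours: 1 + 5 = 6
Final time: 6:17

Final answer: 6:17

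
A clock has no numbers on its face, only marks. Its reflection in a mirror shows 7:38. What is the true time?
Reflection across the vertical (12-6) axis maps a hand at angle A degrees to (360 - A) degrees, which sends a reading of T minutes past 12:00 to (720 - T) minutes past 12:00.
Mirror reads 7:38 = 458 minutes past 12:00.
Actual time: (720 - 458) mod 720 = 262 minutes = 4:22.

Final answer: 4:22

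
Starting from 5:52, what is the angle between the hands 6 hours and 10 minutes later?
First find the time 6 hours and 10 minutes after 5:52.
Total minutes: 5 x 60 + 52 + 6 x 60 + 10 = 722.
722 mod 720 = 2 minutes = 12:02.
Now compute the angle at 12:02:
Hour hand: 0 x 30 + 2 x 0.5 = 1 degrees
Minute hand: 2 x 6 = 12 degrees
Difference: |1 - 12| = 11 degrees
The angle is 11 degrees

Final answer: 11 degrees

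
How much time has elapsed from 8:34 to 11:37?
From 8:34 to 11:37:
(11 x 60 + 37) - (8 x 60 + 34) = 697 - 514 = 183 minutes
= 3 hours and 3 minutes

Final answer: 3 hours and 3 minutes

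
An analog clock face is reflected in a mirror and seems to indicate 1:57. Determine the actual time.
Reflection across the vertical (12-6) axis maps a hand at angle A degrees to (360 - A) degrees, which sends a reading of T minutes past 12:00 to (720 - T) minutes past 12:00.
Mirror reads 1:57 = 117 minutes past 12:00.
Actual time: (720 - 117) mod 720 = 603 minutes = 10:03.

Final answer: 10:03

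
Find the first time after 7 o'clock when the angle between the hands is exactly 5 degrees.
At t minutes past 7:00, the hour hand is at 30 x 7 + 0.5t degrees and the minute hand is at 6t degrees.
The smaller angle between them is 5 degrees when |30H - 5.5t| = 5 or |30H - 5.5t| = 355.
With H = 7, solve 30 x 7 - 5.5t = +/- target for each target:
  t = (30 x 7 - 5) / 5.5 = 37.27
  t = (30 x 7 + 5) / 5.5 = 39.09
  t = (30 x 7 - 355) / 5.5 = -26.36 (outside (0, 60))
  t = (30 x 7 + 355) / 5.5 = 102.73 (outside (0, 60))
Valid solutions in (0, 60): {37.27, 39.09} minutes.
The first occurrence is t = 37.27 minutes.
The hands form a 5-degree angle at 37.27 minutes past 7:00.

Final answer: 37.27 minutes past 7:00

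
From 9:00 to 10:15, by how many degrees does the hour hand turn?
The hour hand moves 0.5 degrees per minute.
Time elapsed: 10:15 - 9:00 = 75 minutes
Angular displacement: 75 x 0.5 = 37.5 degrees

Final answer: 37.5 degrees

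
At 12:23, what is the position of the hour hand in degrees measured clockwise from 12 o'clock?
The hour hand moves 30 degrees per hour and 0.5 degrees per minute.
At 12:23: (0) x 30 + 23 x 0.5 = 0 + 11.5 = 11.5 degrees

Final answer: 11.5 degrees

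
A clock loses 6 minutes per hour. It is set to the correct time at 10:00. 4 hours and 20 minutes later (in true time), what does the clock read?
For every 60 true minutes, the faulty clock advances 60 - 6 = 54 minutes.
True elapsed: 4 hours and 20 minutes = 260 minutes.
Faulty clock advances: 260 x 54/60 = 234 minutes (drift: 26 minutes behind).
Shown time: 10:00 + 234 minutes = 1:54.

Final answer: 1:54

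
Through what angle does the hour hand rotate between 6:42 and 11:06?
The hour hand moves 0.5 degrees per minute.
Time elapsed: 11:06 - 6:42 = 264 minutes
Angular displacement: 264 x 0.5 = 132 degrees

Final answer: 132 degrees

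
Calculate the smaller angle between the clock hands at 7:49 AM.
Hour hand position: 7 x 30 + 49 x 0.5 = 234.5 degrees
Minute hand position: 49 x 6 = 294 degrees
Difference: |234.5 - 294| = 59.5 degrees
The angle between the hands is 59.5 degrees

Final answer: 59.5 degrees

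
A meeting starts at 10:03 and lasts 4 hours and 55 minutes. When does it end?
Starting time: 10:03
Adding 55 minutes to 3 minutes: 3 + 55 = 58 minutes
Adding 4 hours: 10 + 4 = 14 - 12 = 2
Final time: 2:58

Final answer: 2:58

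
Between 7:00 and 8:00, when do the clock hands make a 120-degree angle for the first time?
At t minutes past 7:00, the hour hand is at 30 x 7 + 0.5t degrees and the minute hand is at 6t degrees.
The smaller angle between them is 120 degrees when |30H - 5.5t| = 120 or |30H - 5.5t| = 240.
With H = 7, solve 30 x 7 - 5.5t = +/- target for each target:
  t = (30 x 7 - 120) / 5.5 = 16.36
  t = (30 x 7 + 120) / 5.5 = 60 (outside (0, 60))
  t = (30 x 7 - 240) / 5.5 = -5.45 (outside (0, 60))
  t = (30 x 7 + 240) / 5.5 = 81.82 (outside (0, 60))
Valid solutions in (0, 60): {16.36} minutes.
The first occurrence is t = 16.36 minutes.
The hands form a 120-degree angle at 16.36 minutes past 7:00.

Final answer: 16.36 minutes past 7:00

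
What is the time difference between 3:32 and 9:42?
From 3:32 to 9:42:
(9 x 60 + 42) - (3 x 60 + 32) = 582 - 212 = 370 minutes
= 6 hours and 10 minutes

Final answer: 6 hours and 10 minutes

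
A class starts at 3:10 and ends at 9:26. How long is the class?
From 3:10 to 9:26:
(9 x 60 + 26) - (3 x 60 + 10) = 566 - 190 = 376 minutes
= 6 hours and 16 minutes

Final answer: 6 hours and 16 minutes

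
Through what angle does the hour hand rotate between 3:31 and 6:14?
The hour hand moves 0.5 degrees per minute.
Time elapsed: 6:14 - 3:31 = 163 minutes
Angular displacement: 163 x 0.5 = 81.5 degrees

Final answer: 81.5 degrees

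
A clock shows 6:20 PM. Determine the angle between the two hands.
Hour hand position: 6 x 30 + 20 x 0.5 = 190 degrees
Minute hand position: 20 x 6 = 120 degrees
Difference: |190 - 120| = 70 degrees
The angle between the hands is 70 degrees

Final answer: 70 degrees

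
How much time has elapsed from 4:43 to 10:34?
From 4:43 to 10:34:
(10 x 60 + 34) - (4 x 60 + 43) = 634 - 283 = 351 minutes
= 5 hours and 51 minutes

Final answer: 5 hours and 51 minutes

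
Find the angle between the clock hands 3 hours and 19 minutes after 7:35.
First find the time 3 hours and 19 minutes after 7:35.
Total minutes: 7 x 60 + 35 + 3 x 60 + 19 = 654.
654 mod 720 = 654 minutes = 10:54.
Now compute the angle at 10:54:
Hour hand: 10 x 30 + 54 x 0.5 = 327 degrees
Minute hand: 54 x 6 = 324 degrees
Difference: |327 - 324| = 3 degrees
The angle is 3 degrees

Final answer: 3 degrees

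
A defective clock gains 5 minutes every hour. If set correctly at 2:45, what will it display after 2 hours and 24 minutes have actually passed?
For every 60 true minutes, the faulty clock advances 60 + 5 = 65 minutes.
True elapsed: 2 hours and 24 minutes = 144 minutes.
Faulty clock advances: 144 x 65/60 = 156 minutes (drift: 12 minutes ahead).
Shown time: 2:45 + 156 minutes = 5:21.

Final answer: 5:21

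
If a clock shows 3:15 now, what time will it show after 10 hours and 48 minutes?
Starting time: 3:15
Adding 48 minutes to 15 minutes: 15 + 48 = 63 minutes = 1 hour and 3 minutes
Adding 10 hours: 3 + 10 + 1 (carry) = 14 - 12 = 2
Final time: 2:03

Final answer: 2:03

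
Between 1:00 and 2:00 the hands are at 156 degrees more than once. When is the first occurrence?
At t minutes past 1:00, the hour hand is at 30 x 1 + 0.5t degrees and the minute hand is at 6t degrees.
The smaller angle between them is 156 degrees when |30H - 5.5t| = 156 or |30H - 5.5t| = 204.
With H = 1, solve 30 x 1 - 5.5t = +/- target for each target:
  t = (30 x 1 - 156) / 5.5 = -22.91 (outside (0, 60))
  t = (30 x 1 + 156) / 5.5 = 33.82
  t = (30 x 1 - 204) / 5.5 = -31.64 (outside (0, 60))
  t = (30 x 1 + 204) / 5.5 = 42.55
Valid solutions in (0, 60): {33.82, 42.55} minutes.
The first occurrence is t = 33.82 minutes.
The hands form a 156-degree angle at 33.82 minutes past 1:00.

Final answer: 33.82 minutes past 1:00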